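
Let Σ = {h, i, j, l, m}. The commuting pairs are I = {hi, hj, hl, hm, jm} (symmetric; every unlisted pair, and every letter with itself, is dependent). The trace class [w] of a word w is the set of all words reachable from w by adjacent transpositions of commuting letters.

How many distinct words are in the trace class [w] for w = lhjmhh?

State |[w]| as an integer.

0(l) covers ∅
1(h) covers ∅
2(j) covers 0:l
3(m) covers 0:l
4(h) covers 1:h
5(h) covers 4:h
floor of heap: 0:l, 1:h
completions by unplaced set U, small U first (add the entries for U minus each lowest piece of U):
  |U|=1: {2}:1  {3}:1  {5}:1
  |U|=2: {2,3}:2  {2,5}:2  {3,5}:2  {4,5}:1
  |U|=3: {0,2,3}:2  {1,4,5}:1  {2,3,5}:6  {2,4,5}:3  {3,4,5}:3
  |U|=4: {0,2,3,5}:8  {1,2,4,5}:4  {1,3,4,5}:4  {2,3,4,5}:12
  start at 0(l): 20
  start at 1(h): 20
sum over floor = 40

40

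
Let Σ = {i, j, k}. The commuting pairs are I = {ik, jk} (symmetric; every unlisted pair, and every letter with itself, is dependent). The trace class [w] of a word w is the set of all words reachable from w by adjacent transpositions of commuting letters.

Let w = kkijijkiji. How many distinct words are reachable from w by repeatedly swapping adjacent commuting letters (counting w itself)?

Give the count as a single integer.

120

#0=k has no predecessor
#1=k depends on [0:k]
#2=i has no predecessor
#3=j depends on [2:i]
#4=i depends on [3:j]
#5=j depends on [4:i]
#6=k depends on [1:k]
#7=i depends on [5:j]
#8=j depends on [7:i]
#9=i depends on [8:j]
sources: [0:k, 2:i]
N(rest) = Σ N(rest − s) over sources s of rest; N(one piece) = 1:
  size 1 → [6]=1  [9]=1
  size 2 → [1,6]=1  [6,9]=2  [8,9]=1
  size 3 → [0,1,6]=1  [1,6,9]=3  [6,8,9]=3  [7,8,9]=1
  size 4 → [0,1,6,9]=4  [1,6,8,9]=6  [5,7,8,9]=1  [6,7,8,9]=4
  size 5 → [0,1,6,8,9]=10  [1,6,7,8,9]=10  [4,5,7,8,9]=1  [5,6,7,8,9]=5
  size 6 → [0,1,6,7,8,9]=20  [1,5,6,7,8,9]=15  [3,4,5,7,8,9]=1  [4,5,6,7,8,9]=6
  size 7 → [0,1,5,6,7,8,9]=35  [1,4,5,6,7,8,9]=21  [2,3,4,5,7,8,9]=1  [3,4,5,6,7,8,9]=7
  size 8 → [0,1,4,5,6,7,8,9]=56  [1,3,4,5,6,7,8,9]=28  [2,3,4,5,6,7,8,9]=8
  first=0(k) contributes 36
  first=2(i) contributes 84
|[w]| = 120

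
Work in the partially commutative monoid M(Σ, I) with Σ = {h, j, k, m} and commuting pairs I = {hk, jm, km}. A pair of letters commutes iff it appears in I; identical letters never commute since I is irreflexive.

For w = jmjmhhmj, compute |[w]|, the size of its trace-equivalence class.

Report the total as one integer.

12

drop 0:j onto floor
drop 1:m onto floor
drop 2:j onto {0:j}
drop 3:m onto {1:m}
drop 4:h onto {2:j, 3:m}
drop 5:h onto {4:h}
drop 6:m onto {5:h}
drop 7:j onto {5:h}
ground layer = {0:j, 1:m}
drop-orders for the pieces not yet dropped (sum over which currently-grounded one goes next):
  1 to go: {6} 1  {7} 1
  2 to go: {6,7} 2
  3 to go: {5,6,7} 2
  4 to go: {4,5,6,7} 2
  5 to go: {2,4,5,6,7} 2  {3,4,5,6,7} 2
  6 to go: {0,2,4,5,6,7} 2  {1,3,4,5,6,7} 2  {2,3,4,5,6,7} 4
  if 0:j drops first: 6 orders
  if 1:m drops first: 6 orders
heap linearizations: 12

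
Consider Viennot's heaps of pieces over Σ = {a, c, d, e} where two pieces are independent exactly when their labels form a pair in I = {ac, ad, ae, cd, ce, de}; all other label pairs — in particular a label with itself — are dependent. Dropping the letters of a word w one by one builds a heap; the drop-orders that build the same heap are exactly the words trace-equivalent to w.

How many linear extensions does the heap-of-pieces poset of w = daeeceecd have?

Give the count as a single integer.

piece 0:d — minimal
piece 1:a — minimal
piece 2:e — minimal
piece 3:e rests on {2:e}
piece 4:c — minimal
piece 5:e rests on {3:e}
piece 6:e rests on {5:e}
piece 7:c rests on {4:c}
piece 8:d rests on {0:d}
minimal pieces: {0:d, 1:a, 2:e, 4:c}
ways to finish when only these pieces remain (= sum over removing one remaining piece with nothing left below it):
  1 left: {1}→1  {6}→1  {7}→1  {8}→1
  2 left: {0,8}→1  {1,6}→2  {1,7}→2  {1,8}→2  {4,7}→1  {5,6}→1  {6,7}→2  {6,8}→2  {7,8}→2
  3 left: {0,1,8}→3  {0,6,8}→3  {0,7,8}→3  {1,4,7}→3  {1,5,6}→3  {1,6,7}→6  {1,6,8}→6  {1,7,8}→6  {3,5,6}→1  {4,6,7}→3  {4,7,8}→3  {5,6,7}→3  {5,6,8}→3  {6,7,8}→6
  4 left: {0,1,6,8}→12  {0,1,7,8}→12  {0,4,7,8}→6  {0,5,6,8}→6  {0,6,7,8}→12  {1,3,5,6}→4  {1,4,6,7}→12  {1,4,7,8}→12  {1,5,6,7}→12  {1,5,6,8}→12  {1,6,7,8}→24  {2,3,5,6}→1  {3,5,6,7}→4  {3,5,6,8}→4  {4,5,6,7}→6  {4,6,7,8}→12  {5,6,7,8}→12
  5 left: {0,1,4,7,8}→30  {0,1,5,6,8}→30  {0,1,6,7,8}→60  {0,3,5,6,8}→10  {0,4,6,7,8}→30  {0,5,6,7,8}→30  {1,2,3,5,6}→5  {1,3,5,6,7}→20  {1,3,5,6,8}→20  {1,4,5,6,7}→30  {1,4,6,7,8}→60  {1,5,6,7,8}→60  {2,3,5,6,7}→5  {2,3,5,6,8}→5  {3,4,5,6,7}→10  {3,5,6,7,8}→20  {4,5,6,7,8}→30
  6 left: {0,1,3,5,6,8}→60  {0,1,4,6,7,8}→180  {0,1,5,6,7,8}→180  {0,2,3,5,6,8}→15  {0,3,5,6,7,8}→60  {0,4,5,6,7,8}→90  {1,2,3,5,6,7}→30  {1,2,3,5,6,8}→30  {1,3,4,5,6,7}→60  {1,3,5,6,7,8}→120  {1,4,5,6,7,8}→180  {2,3,4,5,6,7}→15  {2,3,5,6,7,8}→30  {3,4,5,6,7,8}→60
  7 left: {0,1,2,3,5,6,8}→105  {0,1,3,5,6,7,8}→420  {0,1,4,5,6,7,8}→630  {0,2,3,5,6,7,8}→105  {0,3,4,5,6,7,8}→210  {1,2,3,4,5,6,7}→105  {1,2,3,5,6,7,8}→210  {1,3,4,5,6,7,8}→420  {2,3,4,5,6,7,8}→105
  placing 0:d first → 840 extensions
  placing 1:a first → 420 extensions
  placing 2:e first → 1680 extensions
  placing 4:c first → 840 extensions
total linear extensions = 3780

3780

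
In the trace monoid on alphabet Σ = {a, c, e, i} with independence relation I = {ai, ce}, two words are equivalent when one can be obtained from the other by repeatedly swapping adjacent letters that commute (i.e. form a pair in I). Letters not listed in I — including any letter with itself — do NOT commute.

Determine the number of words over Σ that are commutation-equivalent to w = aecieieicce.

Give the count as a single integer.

6

0(a) covers ∅
1(e) covers 0:a
2(c) covers 0:a
3(i) covers 1:e, 2:c
4(e) covers 3:i
5(i) covers 4:e
6(e) covers 5:i
7(i) covers 6:e
8(c) covers 7:i
9(c) covers 8:c
10(e) covers 7:i
floor of heap: 0:a
completions by unplaced set U, small U first (add the entries for U minus each lowest piece of U):
  |U|=1: {9}:1  {10}:1
  |U|=2: {8,9}:1  {9,10}:2
  |U|=3: {8,9,10}:3
  |U|=4: {7,8,9,10}:3
  |U|=5: {6,7,8,9,10}:3
  |U|=6: {5,6,7,8,9,10}:3
  |U|=7: {4,5,6,7,8,9,10}:3
  |U|=8: {3,4,5,6,7,8,9,10}:3
  |U|=9: {1,3,4,5,6,7,8,9,10}:3  {2,3,4,5,6,7,8,9,10}:3
  start at 0(a): 6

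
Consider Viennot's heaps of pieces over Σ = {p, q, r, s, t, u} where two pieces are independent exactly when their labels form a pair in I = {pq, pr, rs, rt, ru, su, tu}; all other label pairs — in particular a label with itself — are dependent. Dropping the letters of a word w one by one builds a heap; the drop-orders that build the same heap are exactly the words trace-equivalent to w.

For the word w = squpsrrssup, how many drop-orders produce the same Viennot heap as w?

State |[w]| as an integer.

piece 0:s — minimal
piece 1:q rests on {0:s}
piece 2:u rests on {1:q}
piece 3:p rests on {2:u}
piece 4:s rests on {3:p}
piece 5:r rests on {1:q}
piece 6:r rests on {5:r}
piece 7:s rests on {4:s}
piece 8:s rests on {7:s}
piece 9:u rests on {3:p}
piece 10:p rests on {8:s, 9:u}
minimal pieces: {0:s}
ways to finish when only these pieces remain (= sum over removing one remaining piece with nothing left below it):
  1 left: {6}→1  {10}→1
  2 left: {5,6}→1  {6,10}→2  {8,10}→1  {9,10}→1
  3 left: {5,6,10}→3  {6,8,10}→3  {6,9,10}→3  {7,8,10}→1  {8,9,10}→2
  4 left: {4,7,8,10}→1  {5,6,8,10}→6  {5,6,9,10}→6  {6,7,8,10}→4  {6,8,9,10}→8  {7,8,9,10}→3
  5 left: {4,6,7,8,10}→5  {4,7,8,9,10}→4  {5,6,7,8,10}→10  {5,6,8,9,10}→20  {6,7,8,9,10}→15
  6 left: {3,4,7,8,9,10}→4  {4,5,6,7,8,10}→15  {4,6,7,8,9,10}→24  {5,6,7,8,9,10}→45
  7 left: {2,3,4,7,8,9,10}→4  {3,4,6,7,8,9,10}→28  {4,5,6,7,8,9,10}→84
  8 left: {2,3,4,6,7,8,9,10}→32  {3,4,5,6,7,8,9,10}→112
  9 left: {2,3,4,5,6,7,8,9,10}→144
  placing 0:s first → 144 extensions

144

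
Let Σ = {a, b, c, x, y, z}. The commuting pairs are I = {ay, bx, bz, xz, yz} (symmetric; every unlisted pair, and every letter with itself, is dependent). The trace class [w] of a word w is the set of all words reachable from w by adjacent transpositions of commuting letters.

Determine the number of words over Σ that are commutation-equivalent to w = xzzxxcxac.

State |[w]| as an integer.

10

#0=x has no predecessor
#1=z has no predecessor
#2=z depends on [1:z]
#3=x depends on [0:x]
#4=x depends on [3:x]
#5=c depends on [2:z, 4:x]
#6=x depends on [5:c]
#7=a depends on [6:x]
#8=c depends on [7:a]
sources: [0:x, 1:z]
N(rest) = Σ N(rest − s) over sources s of rest; N(one piece) = 1:
  size 1 → [8]=1
  size 2 → [7,8]=1
  size 3 → [6,7,8]=1
  size 4 → [5,6,7,8]=1
  size 5 → [2,5,6,7,8]=1  [4,5,6,7,8]=1
  size 6 → [1,2,5,6,7,8]=1  [2,4,5,6,7,8]=2  [3,4,5,6,7,8]=1
  size 7 → [0,3,4,5,6,7,8]=1  [1,2,4,5,6,7,8]=3  [2,3,4,5,6,7,8]=3
  first=0(x) contributes 6
  first=1(z) contributes 4
|[w]| = 10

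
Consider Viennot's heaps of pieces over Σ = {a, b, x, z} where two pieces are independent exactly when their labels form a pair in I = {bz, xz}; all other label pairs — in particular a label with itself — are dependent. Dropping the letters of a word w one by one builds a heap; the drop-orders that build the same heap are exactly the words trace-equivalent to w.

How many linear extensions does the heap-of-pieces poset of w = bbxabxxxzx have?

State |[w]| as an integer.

6

piece 0:b — minimal
piece 1:b rests on {0:b}
piece 2:x rests on {1:b}
piece 3:a rests on {2:x}
piece 4:b rests on {3:a}
piece 5:x rests on {4:b}
piece 6:x rests on {5:x}
piece 7:x rests on {6:x}
piece 8:z rests on {3:a}
piece 9:x rests on {7:x}
minimal pieces: {0:b}
ways to finish when only these pieces remain (= sum over removing one remaining piece with nothing left below it):
  1 left: {8}→1  {9}→1
  2 left: {7,9}→1  {8,9}→2
  3 left: {6,7,9}→1  {7,8,9}→3
  4 left: {5,6,7,9}→1  {6,7,8,9}→4
  5 left: {4,5,6,7,9}→1  {5,6,7,8,9}→5
  6 left: {4,5,6,7,8,9}→6
  7 left: {3,4,5,6,7,8,9}→6
  8 left: {2,3,4,5,6,7,8,9}→6
  placing 0:b first → 6 extensions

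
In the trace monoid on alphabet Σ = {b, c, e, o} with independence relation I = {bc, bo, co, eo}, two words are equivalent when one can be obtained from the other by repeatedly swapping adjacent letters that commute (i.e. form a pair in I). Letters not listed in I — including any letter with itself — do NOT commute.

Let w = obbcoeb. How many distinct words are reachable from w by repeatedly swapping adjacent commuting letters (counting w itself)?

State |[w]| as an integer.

63

drop 0:o onto floor
drop 1:b onto floor
drop 2:b onto {1:b}
drop 3:c onto floor
drop 4:o onto {0:o}
drop 5:e onto {2:b, 3:c}
drop 6:b onto {5:e}
ground layer = {0:o, 1:b, 3:c}
drop-orders for the pieces not yet dropped (sum over which currently-grounded one goes next):
  1 to go: {4} 1  {6} 1
  2 to go: {0,4} 1  {4,6} 2  {5,6} 1
  3 to go: {0,4,6} 3  {2,5,6} 1  {3,5,6} 1  {4,5,6} 3
  4 to go: {0,4,5,6} 6  {1,2,5,6} 1  {2,3,5,6} 2  {2,4,5,6} 4  {3,4,5,6} 4
  5 to go: {0,2,4,5,6} 10  {0,3,4,5,6} 10  {1,2,3,5,6} 3  {1,2,4,5,6} 5  {2,3,4,5,6} 10
  if 0:o drops first: 18 orders
  if 1:b drops first: 30 orders
  if 3:c drops first: 15 orders
heap linearizations: 63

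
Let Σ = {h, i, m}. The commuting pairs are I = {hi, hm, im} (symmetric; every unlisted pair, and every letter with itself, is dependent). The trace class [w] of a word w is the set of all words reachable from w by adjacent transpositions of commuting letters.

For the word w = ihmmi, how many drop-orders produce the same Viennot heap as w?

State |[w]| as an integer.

piece 0:i — minimal
piece 1:h — minimal
piece 2:m — minimal
piece 3:m rests on {2:m}
piece 4:i rests on {0:i}
minimal pieces: {0:i, 1:h, 2:m}
ways to finish when only these pieces remain (= sum over removing one remaining piece with nothing left below it):
  1 left: {1}→1  {3}→1  {4}→1
  2 left: {0,4}→1  {1,3}→2  {1,4}→2  {2,3}→1  {3,4}→2
  3 left: {0,1,4}→3  {0,3,4}→3  {1,2,3}→3  {1,3,4}→6  {2,3,4}→3
  placing 0:i first → 12 extensions
  placing 1:h first → 6 extensions
  placing 2:m first → 12 extensions
total linear extensions = 30

30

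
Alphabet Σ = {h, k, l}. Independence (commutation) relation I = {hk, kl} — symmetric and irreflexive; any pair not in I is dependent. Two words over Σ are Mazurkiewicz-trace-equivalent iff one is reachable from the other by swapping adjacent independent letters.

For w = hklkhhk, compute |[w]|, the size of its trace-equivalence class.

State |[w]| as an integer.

0(h) covers ∅
1(k) covers ∅
2(l) covers 0:h
3(k) covers 1:k
4(h) covers 2:l
5(h) covers 4:h
6(k) covers 3:k
floor of heap: 0:h, 1:k
completions by unplaced set U, small U first (add the entries for U minus each lowest piece of U):
  |U|=1: {5}:1  {6}:1
  |U|=2: {3,6}:1  {4,5}:1  {5,6}:2
  |U|=3: {1,3,6}:1  {2,4,5}:1  {3,5,6}:3  {4,5,6}:3
  |U|=4: {0,2,4,5}:1  {1,3,5,6}:4  {2,4,5,6}:4  {3,4,5,6}:6
  |U|=5: {0,2,4,5,6}:5  {1,3,4,5,6}:10  {2,3,4,5,6}:10
  start at 0(h): 20
  start at 1(k): 15
sum over floor = 35

35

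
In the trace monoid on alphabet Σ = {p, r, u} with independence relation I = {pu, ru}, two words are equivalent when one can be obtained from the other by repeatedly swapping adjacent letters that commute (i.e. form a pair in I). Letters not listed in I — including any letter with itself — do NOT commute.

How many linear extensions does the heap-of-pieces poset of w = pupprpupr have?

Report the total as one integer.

36

drop 0:p onto floor
drop 1:u onto floor
drop 2:p onto {0:p}
drop 3:p onto {2:p}
drop 4:r onto {3:p}
drop 5:p onto {4:r}
drop 6:u onto {1:u}
drop 7:p onto {5:p}
drop 8:r onto {7:p}
ground layer = {0:p, 1:u}
drop-orders for the pieces not yet dropped (sum over which currently-grounded one goes next):
  1 to go: {6} 1  {8} 1
  2 to go: {1,6} 1  {6,8} 2  {7,8} 1
  3 to go: {1,6,8} 3  {5,7,8} 1  {6,7,8} 3
  4 to go: {1,6,7,8} 6  {4,5,7,8} 1  {5,6,7,8} 4
  5 to go: {1,5,6,7,8} 10  {3,4,5,7,8} 1  {4,5,6,7,8} 5
  6 to go: {1,4,5,6,7,8} 15  {2,3,4,5,7,8} 1  {3,4,5,6,7,8} 6
  7 to go: {0,2,3,4,5,7,8} 1  {1,3,4,5,6,7,8} 21  {2,3,4,5,6,7,8} 7
  if 0:p drops first: 28 orders
  if 1:u drops first: 8 orders
heap linearizations: 36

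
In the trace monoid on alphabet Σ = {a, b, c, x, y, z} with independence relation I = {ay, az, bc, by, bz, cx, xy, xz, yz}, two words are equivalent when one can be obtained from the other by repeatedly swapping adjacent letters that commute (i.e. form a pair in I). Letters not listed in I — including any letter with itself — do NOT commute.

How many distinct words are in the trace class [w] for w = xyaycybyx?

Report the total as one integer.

81

piece 0:x — minimal
piece 1:y — minimal
piece 2:a rests on {0:x}
piece 3:y rests on {1:y}
piece 4:c rests on {2:a, 3:y}
piece 5:y rests on {4:c}
piece 6:b rests on {2:a}
piece 7:y rests on {5:y}
piece 8:x rests on {6:b}
minimal pieces: {0:x, 1:y}
ways to finish when only these pieces remain (= sum over removing one remaining piece with nothing left below it):
  1 left: {7}→1  {8}→1
  2 left: {5,7}→1  {6,8}→1  {7,8}→2
  3 left: {4,5,7}→1  {5,7,8}→3  {6,7,8}→3
  4 left: {3,4,5,7}→1  {4,5,7,8}→4  {5,6,7,8}→6
  5 left: {1,3,4,5,7}→1  {3,4,5,7,8}→5  {4,5,6,7,8}→10
  6 left: {1,3,4,5,7,8}→6  {2,4,5,6,7,8}→10  {3,4,5,6,7,8}→15
  7 left: {0,2,4,5,6,7,8}→10  {1,3,4,5,6,7,8}→21  {2,3,4,5,6,7,8}→25
  placing 0:x first → 46 extensions
  placing 1:y first → 35 extensions
total linear extensions = 81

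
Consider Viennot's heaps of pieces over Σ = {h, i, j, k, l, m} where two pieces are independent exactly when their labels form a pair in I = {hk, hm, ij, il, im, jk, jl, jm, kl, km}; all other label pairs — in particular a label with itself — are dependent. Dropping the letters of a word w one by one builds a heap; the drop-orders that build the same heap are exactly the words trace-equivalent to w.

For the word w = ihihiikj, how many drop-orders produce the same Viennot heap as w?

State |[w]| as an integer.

drop 0:i onto floor
drop 1:h onto {0:i}
drop 2:i onto {1:h}
drop 3:h onto {2:i}
drop 4:i onto {3:h}
drop 5:i onto {4:i}
drop 6:k onto {5:i}
drop 7:j onto {3:h}
ground layer = {0:i}
drop-orders for the pieces not yet dropped (sum over which currently-grounded one goes next):
  1 to go: {6} 1  {7} 1
  2 to go: {5,6} 1  {6,7} 2
  3 to go: {4,5,6} 1  {5,6,7} 3
  4 to go: {4,5,6,7} 4
  5 to go: {3,4,5,6,7} 4
  6 to go: {2,3,4,5,6,7} 4
  if 0:i drops first: 4 orders

4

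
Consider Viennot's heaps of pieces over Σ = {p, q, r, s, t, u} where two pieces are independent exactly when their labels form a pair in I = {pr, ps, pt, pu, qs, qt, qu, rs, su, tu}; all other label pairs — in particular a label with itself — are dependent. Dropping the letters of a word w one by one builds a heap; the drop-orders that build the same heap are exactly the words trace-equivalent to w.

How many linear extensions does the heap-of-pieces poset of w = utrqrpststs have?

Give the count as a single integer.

58

0(u) covers ∅
1(t) covers ∅
2(r) covers 0:u, 1:t
3(q) covers 2:r
4(r) covers 3:q
5(p) covers 3:q
6(s) covers 1:t
7(t) covers 4:r, 6:s
8(s) covers 7:t
9(t) covers 8:s
10(s) covers 9:t
floor of heap: 0:u, 1:t
completions by unplaced set U, small U first (add the entries for U minus each lowest piece of U):
  |U|=1: {5}:1  {10}:1
  |U|=2: {5,10}:2  {9,10}:1
  |U|=3: {5,9,10}:3  {8,9,10}:1
  |U|=4: {5,8,9,10}:4  {7,8,9,10}:1
  |U|=5: {4,7,8,9,10}:1  {5,7,8,9,10}:5  {6,7,8,9,10}:1
  |U|=6: {4,5,7,8,9,10}:6  {4,6,7,8,9,10}:2  {5,6,7,8,9,10}:6
  |U|=7: {3,4,5,7,8,9,10}:6  {4,5,6,7,8,9,10}:14
  |U|=8: {2,3,4,5,7,8,9,10}:6  {3,4,5,6,7,8,9,10}:20
  |U|=9: {0,2,3,4,5,7,8,9,10}:6  {2,3,4,5,6,7,8,9,10}:26
  start at 0(u): 26
  start at 1(t): 32
sum over floor = 58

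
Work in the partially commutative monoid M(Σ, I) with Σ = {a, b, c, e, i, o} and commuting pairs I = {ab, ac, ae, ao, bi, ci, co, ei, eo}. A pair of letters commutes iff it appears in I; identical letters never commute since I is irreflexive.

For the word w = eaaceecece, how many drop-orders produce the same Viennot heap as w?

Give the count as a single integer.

45

piece 0:e — minimal
piece 1:a — minimal
piece 2:a rests on {1:a}
piece 3:c rests on {0:e}
piece 4:e rests on {3:c}
piece 5:e rests on {4:e}
piece 6:c rests on {5:e}
piece 7:e rests on {6:c}
piece 8:c rests on {7:e}
piece 9:e rests on {8:c}
minimal pieces: {0:e, 1:a}
ways to finish when only these pieces remain (= sum over removing one remaining piece with nothing left below it):
  1 left: {2}→1  {9}→1
  2 left: {1,2}→1  {2,9}→2  {8,9}→1
  3 left: {1,2,9}→3  {2,8,9}→3  {7,8,9}→1
  4 left: {1,2,8,9}→6  {2,7,8,9}→4  {6,7,8,9}→1
  5 left: {1,2,7,8,9}→10  {2,6,7,8,9}→5  {5,6,7,8,9}→1
  6 left: {1,2,6,7,8,9}→15  {2,5,6,7,8,9}→6  {4,5,6,7,8,9}→1
  7 left: {1,2,5,6,7,8,9}→21  {2,4,5,6,7,8,9}→7  {3,4,5,6,7,8,9}→1
  8 left: {0,3,4,5,6,7,8,9}→1  {1,2,4,5,6,7,8,9}→28  {2,3,4,5,6,7,8,9}→8
  placing 0:e first → 36 extensions
  placing 1:a first → 9 extensions
total linear extensions = 45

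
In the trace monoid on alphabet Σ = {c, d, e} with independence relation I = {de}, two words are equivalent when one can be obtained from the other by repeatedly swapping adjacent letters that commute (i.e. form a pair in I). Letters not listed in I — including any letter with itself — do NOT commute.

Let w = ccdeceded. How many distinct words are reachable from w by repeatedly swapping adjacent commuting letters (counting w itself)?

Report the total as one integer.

12

piece 0:c — minimal
piece 1:c rests on {0:c}
piece 2:d rests on {1:c}
piece 3:e rests on {1:c}
piece 4:c rests on {2:d, 3:e}
piece 5:e rests on {4:c}
piece 6:d rests on {4:c}
piece 7:e rests on {5:e}
piece 8:d rests on {6:d}
minimal pieces: {0:c}
ways to finish when only these pieces remain (= sum over removing one remaining piece with nothing left below it):
  1 left: {7}→1  {8}→1
  2 left: {5,7}→1  {6,8}→1  {7,8}→2
  3 left: {5,7,8}→3  {6,7,8}→3
  4 left: {5,6,7,8}→6
  5 left: {4,5,6,7,8}→6
  6 left: {2,4,5,6,7,8}→6  {3,4,5,6,7,8}→6
  7 left: {2,3,4,5,6,7,8}→12
  placing 0:c first → 12 extensions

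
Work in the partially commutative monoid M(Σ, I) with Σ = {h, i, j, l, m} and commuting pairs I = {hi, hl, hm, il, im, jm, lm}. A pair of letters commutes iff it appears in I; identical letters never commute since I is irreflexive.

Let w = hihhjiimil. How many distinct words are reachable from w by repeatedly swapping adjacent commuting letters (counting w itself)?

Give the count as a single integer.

160

drop 0:h onto floor
drop 1:i onto floor
drop 2:h onto {0:h}
drop 3:h onto {2:h}
drop 4:j onto {1:i, 3:h}
drop 5:i onto {4:j}
drop 6:i onto {5:i}
drop 7:m onto floor
drop 8:i onto {6:i}
drop 9:l onto {4:j}
ground layer = {0:h, 1:i, 7:m}
drop-orders for the pieces not yet dropped (sum over which currently-grounded one goes next):
  1 to go: {7} 1  {8} 1  {9} 1
  2 to go: {6,8} 1  {7,8} 2  {7,9} 2  {8,9} 2
  3 to go: {5,6,8} 1  {6,7,8} 3  {6,8,9} 3  {7,8,9} 6
  4 to go: {5,6,7,8} 4  {5,6,8,9} 4  {6,7,8,9} 12
  5 to go: {4,5,6,8,9} 4  {5,6,7,8,9} 20
  6 to go: {1,4,5,6,8,9} 4  {3,4,5,6,8,9} 4  {4,5,6,7,8,9} 24
  7 to go: {1,3,4,5,6,8,9} 8  {1,4,5,6,7,8,9} 28  {2,3,4,5,6,8,9} 4  {3,4,5,6,7,8,9} 28
  8 to go: {0,2,3,4,5,6,8,9} 4  {1,2,3,4,5,6,8,9} 12  {1,3,4,5,6,7,8,9} 64  {2,3,4,5,6,7,8,9} 32
  if 0:h drops first: 108 orders
  if 1:i drops first: 36 orders
  if 7:m drops first: 16 orders
heap linearizations: 160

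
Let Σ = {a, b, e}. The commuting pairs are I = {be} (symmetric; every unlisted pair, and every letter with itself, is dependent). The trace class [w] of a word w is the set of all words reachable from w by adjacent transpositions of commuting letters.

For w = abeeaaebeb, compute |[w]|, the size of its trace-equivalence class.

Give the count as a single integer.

0(a) covers ∅
1(b) covers 0:a
2(e) covers 0:a
3(e) covers 2:e
4(a) covers 1:b, 3:e
5(a) covers 4:a
6(e) covers 5:a
7(b) covers 5:a
8(e) covers 6:e
9(b) covers 7:b
floor of heap: 0:a
completions by unplaced set U, small U first (add the entries for U minus each lowest piece of U):
  |U|=1: {8}:1  {9}:1
  |U|=2: {6,8}:1  {7,9}:1  {8,9}:2
  |U|=3: {6,8,9}:3  {7,8,9}:3
  |U|=4: {6,7,8,9}:6
  |U|=5: {5,6,7,8,9}:6
  |U|=6: {4,5,6,7,8,9}:6
  |U|=7: {1,4,5,6,7,8,9}:6  {3,4,5,6,7,8,9}:6
  |U|=8: {1,3,4,5,6,7,8,9}:12  {2,3,4,5,6,7,8,9}:6
  start at 0(a): 18

18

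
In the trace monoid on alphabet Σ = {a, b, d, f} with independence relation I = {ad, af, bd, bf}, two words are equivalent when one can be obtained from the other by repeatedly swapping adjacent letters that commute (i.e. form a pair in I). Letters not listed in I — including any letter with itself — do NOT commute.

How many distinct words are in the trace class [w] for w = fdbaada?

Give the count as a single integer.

drop 0:f onto floor
drop 1:d onto {0:f}
drop 2:b onto floor
drop 3:a onto {2:b}
drop 4:a onto {3:a}
drop 5:d onto {1:d}
drop 6:a onto {4:a}
ground layer = {0:f, 2:b}
drop-orders for the pieces not yet dropped (sum over which currently-grounded one goes next):
  1 to go: {5} 1  {6} 1
  2 to go: {1,5} 1  {4,6} 1  {5,6} 2
  3 to go: {0,1,5} 1  {1,5,6} 3  {3,4,6} 1  {4,5,6} 3
  4 to go: {0,1,5,6} 4  {1,4,5,6} 6  {2,3,4,6} 1  {3,4,5,6} 4
  5 to go: {0,1,4,5,6} 10  {1,3,4,5,6} 10  {2,3,4,5,6} 5
  if 0:f drops first: 15 orders
  if 2:b drops first: 20 orders
heap linearizations: 35

35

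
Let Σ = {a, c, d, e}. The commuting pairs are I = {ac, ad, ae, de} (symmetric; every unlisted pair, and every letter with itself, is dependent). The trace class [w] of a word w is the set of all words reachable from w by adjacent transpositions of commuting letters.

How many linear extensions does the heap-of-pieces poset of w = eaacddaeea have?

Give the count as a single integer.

1260

drop 0:e onto floor
drop 1:a onto floor
drop 2:a onto {1:a}
drop 3:c onto {0:e}
drop 4:d onto {3:c}
drop 5:d onto {4:d}
drop 6:a onto {2:a}
drop 7:e onto {3:c}
drop 8:e onto {7:e}
drop 9:a onto {6:a}
ground layer = {0:e, 1:a}
drop-orders for the pieces not yet dropped (sum over which currently-grounded one goes next):
  1 to go: {5} 1  {8} 1  {9} 1
  2 to go: {4,5} 1  {5,8} 2  {5,9} 2  {6,9} 1  {7,8} 1  {8,9} 2
  3 to go: {2,6,9} 1  {4,5,8} 3  {4,5,9} 3  {5,6,9} 3  {5,7,8} 3  {5,8,9} 6  {6,8,9} 3  {7,8,9} 3
  4 to go: {1,2,6,9} 1  {2,5,6,9} 4  {2,6,8,9} 4  {4,5,6,9} 6  {4,5,7,8} 6  {4,5,8,9} 12  {5,6,8,9} 12  {5,7,8,9} 12  {6,7,8,9} 6
  5 to go: {1,2,5,6,9} 5  {1,2,6,8,9} 5  {2,4,5,6,9} 10  {2,5,6,8,9} 20  {2,6,7,8,9} 10  {3,4,5,7,8} 6  {4,5,6,8,9} 30  {4,5,7,8,9} 30  {5,6,7,8,9} 30
  6 to go: {0,3,4,5,7,8} 6  {1,2,4,5,6,9} 15  {1,2,5,6,8,9} 30  {1,2,6,7,8,9} 15  {2,4,5,6,8,9} 60  {2,5,6,7,8,9} 60  {3,4,5,7,8,9} 36  {4,5,6,7,8,9} 90
  7 to go: {0,3,4,5,7,8,9} 42  {1,2,4,5,6,8,9} 105  {1,2,5,6,7,8,9} 105  {2,4,5,6,7,8,9} 210  {3,4,5,6,7,8,9} 126
  8 to go: {0,3,4,5,6,7,8,9} 168  {1,2,4,5,6,7,8,9} 420  {2,3,4,5,6,7,8,9} 336
  if 0:e drops first: 756 orders
  if 1:a drops first: 504 orders
heap linearizations: 1260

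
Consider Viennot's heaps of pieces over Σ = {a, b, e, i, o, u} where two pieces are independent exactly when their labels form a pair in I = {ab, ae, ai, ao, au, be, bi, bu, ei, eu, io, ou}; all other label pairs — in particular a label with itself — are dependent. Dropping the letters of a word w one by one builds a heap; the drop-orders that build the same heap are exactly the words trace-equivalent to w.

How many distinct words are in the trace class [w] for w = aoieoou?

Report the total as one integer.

#0=a has no predecessor
#1=o has no predecessor
#2=i has no predecessor
#3=e depends on [1:o]
#4=o depends on [3:e]
#5=o depends on [4:o]
#6=u depends on [2:i]
sources: [0:a, 1:o, 2:i]
N(rest) = Σ N(rest − s) over sources s of rest; N(one piece) = 1:
  size 1 → [0]=1  [5]=1  [6]=1
  size 2 → [0,5]=2  [0,6]=2  [2,6]=1  [4,5]=1  [5,6]=2
  size 3 → [0,2,6]=3  [0,4,5]=3  [0,5,6]=6  [2,5,6]=3  [3,4,5]=1  [4,5,6]=3
  size 4 → [0,2,5,6]=12  [0,3,4,5]=4  [0,4,5,6]=12  [1,3,4,5]=1  [2,4,5,6]=6  [3,4,5,6]=4
  size 5 → [0,1,3,4,5]=5  [0,2,4,5,6]=30  [0,3,4,5,6]=20  [1,3,4,5,6]=5  [2,3,4,5,6]=10
  first=0(a) contributes 15
  first=1(o) contributes 60
  first=2(i) contributes 30
|[w]| = 105

105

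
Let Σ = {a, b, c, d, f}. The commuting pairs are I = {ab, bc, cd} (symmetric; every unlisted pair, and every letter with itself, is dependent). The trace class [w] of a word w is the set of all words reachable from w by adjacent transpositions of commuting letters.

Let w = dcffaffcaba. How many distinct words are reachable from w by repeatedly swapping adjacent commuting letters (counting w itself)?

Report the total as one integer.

8

drop 0:d onto floor
drop 1:c onto floor
drop 2:f onto {0:d, 1:c}
drop 3:f onto {2:f}
drop 4:a onto {3:f}
drop 5:f onto {4:a}
drop 6:f onto {5:f}
drop 7:c onto {6:f}
drop 8:a onto {7:c}
drop 9:b onto {6:f}
drop 10:a onto {8:a}
ground layer = {0:d, 1:c}
drop-orders for the pieces not yet dropped (sum over which currently-grounded one goes next):
  1 to go: {9} 1  {10} 1
  2 to go: {8,10} 1  {9,10} 2
  3 to go: {7,8,10} 1  {8,9,10} 3
  4 to go: {7,8,9,10} 4
  5 to go: {6,7,8,9,10} 4
  6 to go: {5,6,7,8,9,10} 4
  7 to go: {4,5,6,7,8,9,10} 4
  8 to go: {3,4,5,6,7,8,9,10} 4
  9 to go: {2,3,4,5,6,7,8,9,10} 4
  if 0:d drops first: 4 orders
  if 1:c drops first: 4 orders
heap linearizations: 8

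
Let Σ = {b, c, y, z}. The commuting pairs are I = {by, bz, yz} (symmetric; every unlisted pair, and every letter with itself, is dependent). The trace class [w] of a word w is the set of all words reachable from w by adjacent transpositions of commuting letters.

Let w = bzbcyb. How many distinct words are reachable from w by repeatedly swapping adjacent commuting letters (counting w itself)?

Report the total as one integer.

6

0(b) covers ∅
1(z) covers ∅
2(b) covers 0:b
3(c) covers 1:z, 2:b
4(y) covers 3:c
5(b) covers 3:c
floor of heap: 0:b, 1:z
completions by unplaced set U, small U first (add the entries for U minus each lowest piece of U):
  |U|=1: {4}:1  {5}:1
  |U|=2: {4,5}:2
  |U|=3: {3,4,5}:2
  |U|=4: {1,3,4,5}:2  {2,3,4,5}:2
  start at 0(b): 4
  start at 1(z): 2
sum over floor = 6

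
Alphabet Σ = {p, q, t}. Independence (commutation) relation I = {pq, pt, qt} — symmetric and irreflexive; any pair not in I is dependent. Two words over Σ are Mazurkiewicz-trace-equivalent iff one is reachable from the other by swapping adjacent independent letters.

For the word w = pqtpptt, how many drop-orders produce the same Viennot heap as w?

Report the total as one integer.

piece 0:p — minimal
piece 1:q — minimal
piece 2:t — minimal
piece 3:p rests on {0:p}
piece 4:p rests on {3:p}
piece 5:t rests on {2:t}
piece 6:t rests on {5:t}
minimal pieces: {0:p, 1:q, 2:t}
ways to finish when only these pieces remain (= sum over removing one remaining piece with nothing left below it):
  1 left: {1}→1  {4}→1  {6}→1
  2 left: {1,4}→2  {1,6}→2  {3,4}→1  {4,6}→2  {5,6}→1
  3 left: {0,3,4}→1  {1,3,4}→3  {1,4,6}→6  {1,5,6}→3  {2,5,6}→1  {3,4,6}→3  {4,5,6}→3
  4 left: {0,1,3,4}→4  {0,3,4,6}→4  {1,2,5,6}→4  {1,3,4,6}→12  {1,4,5,6}→12  {2,4,5,6}→4  {3,4,5,6}→6
  5 left: {0,1,3,4,6}→20  {0,3,4,5,6}→10  {1,2,4,5,6}→20  {1,3,4,5,6}→30  {2,3,4,5,6}→10
  placing 0:p first → 60 extensions
  placing 1:q first → 20 extensions
  placing 2:t first → 60 extensions
total linear extensions = 140

140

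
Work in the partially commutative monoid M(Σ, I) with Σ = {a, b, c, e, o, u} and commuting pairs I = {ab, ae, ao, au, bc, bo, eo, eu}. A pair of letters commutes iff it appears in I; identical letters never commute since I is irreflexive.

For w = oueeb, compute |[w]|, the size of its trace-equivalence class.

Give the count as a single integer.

6

drop 0:o onto floor
drop 1:u onto {0:o}
drop 2:e onto floor
drop 3:e onto {2:e}
drop 4:b onto {1:u, 3:e}
ground layer = {0:o, 2:e}
drop-orders for the pieces not yet dropped (sum over which currently-grounded one goes next):
  1 to go: {4} 1
  2 to go: {1,4} 1  {3,4} 1
  3 to go: {0,1,4} 1  {1,3,4} 2  {2,3,4} 1
  if 0:o drops first: 3 orders
  if 2:e drops first: 3 orders
heap linearizations: 6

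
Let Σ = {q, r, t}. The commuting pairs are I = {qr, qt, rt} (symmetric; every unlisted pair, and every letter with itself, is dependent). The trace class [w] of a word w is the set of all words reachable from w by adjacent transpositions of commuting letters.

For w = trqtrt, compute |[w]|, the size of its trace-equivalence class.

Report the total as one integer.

piece 0:t — minimal
piece 1:r — minimal
piece 2:q — minimal
piece 3:t rests on {0:t}
piece 4:r rests on {1:r}
piece 5:t rests on {3:t}
minimal pieces: {0:t, 1:r, 2:q}
ways to finish when only these pieces remain (= sum over removing one remaining piece with nothing left below it):
  1 left: {2}→1  {4}→1  {5}→1
  2 left: {1,4}→1  {2,4}→2  {2,5}→2  {3,5}→1  {4,5}→2
  3 left: {0,3,5}→1  {1,2,4}→3  {1,4,5}→3  {2,3,5}→3  {2,4,5}→6  {3,4,5}→3
  4 left: {0,2,3,5}→4  {0,3,4,5}→4  {1,2,4,5}→12  {1,3,4,5}→6  {2,3,4,5}→12
  placing 0:t first → 30 extensions
  placing 1:r first → 20 extensions
  placing 2:q first → 10 extensions
total linear extensions = 60

60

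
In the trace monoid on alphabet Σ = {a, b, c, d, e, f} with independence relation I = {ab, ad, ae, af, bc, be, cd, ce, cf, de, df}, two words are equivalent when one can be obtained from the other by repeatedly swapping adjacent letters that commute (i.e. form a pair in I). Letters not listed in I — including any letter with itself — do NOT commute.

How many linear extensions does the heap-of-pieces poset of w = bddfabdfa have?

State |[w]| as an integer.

216

0(b) covers ∅
1(d) covers 0:b
2(d) covers 1:d
3(f) covers 0:b
4(a) covers ∅
5(b) covers 2:d, 3:f
6(d) covers 5:b
7(f) covers 5:b
8(a) covers 4:a
floor of heap: 0:b, 4:a
completions by unplaced set U, small U first (add the entries for U minus each lowest piece of U):
  |U|=1: {6}:1  {7}:1  {8}:1
  |U|=2: {4,8}:1  {6,7}:2  {6,8}:2  {7,8}:2
  |U|=3: {4,6,8}:3  {4,7,8}:3  {5,6,7}:2  {6,7,8}:6
  |U|=4: {2,5,6,7}:2  {3,5,6,7}:2  {4,6,7,8}:12  {5,6,7,8}:8
  |U|=5: {1,2,5,6,7}:2  {2,3,5,6,7}:4  {2,5,6,7,8}:10  {3,5,6,7,8}:10  {4,5,6,7,8}:20
  |U|=6: {1,2,3,5,6,7}:6  {1,2,5,6,7,8}:12  {2,3,5,6,7,8}:24  {2,4,5,6,7,8}:30  {3,4,5,6,7,8}:30
  |U|=7: {0,1,2,3,5,6,7}:6  {1,2,3,5,6,7,8}:42  {1,2,4,5,6,7,8}:42  {2,3,4,5,6,7,8}:84
  start at 0(b): 168
  start at 4(a): 48
sum over floor = 216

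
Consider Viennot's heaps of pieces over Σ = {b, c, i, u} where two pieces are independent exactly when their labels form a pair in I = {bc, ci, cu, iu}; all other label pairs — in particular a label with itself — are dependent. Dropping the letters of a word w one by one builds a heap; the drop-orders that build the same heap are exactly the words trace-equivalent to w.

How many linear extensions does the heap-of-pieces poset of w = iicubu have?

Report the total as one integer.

piece 0:i — minimal
piece 1:i rests on {0:i}
piece 2:c — minimal
piece 3:u — minimal
piece 4:b rests on {1:i, 3:u}
piece 5:u rests on {4:b}
minimal pieces: {0:i, 2:c, 3:u}
ways to finish when only these pieces remain (= sum over removing one remaining piece with nothing left below it):
  1 left: {2}→1  {5}→1
  2 left: {2,5}→2  {4,5}→1
  3 left: {1,4,5}→1  {2,4,5}→3  {3,4,5}→1
  4 left: {0,1,4,5}→1  {1,2,4,5}→4  {1,3,4,5}→2  {2,3,4,5}→4
  placing 0:i first → 10 extensions
  placing 2:c first → 3 extensions
  placing 3:u first → 5 extensions
total linear extensions = 18

18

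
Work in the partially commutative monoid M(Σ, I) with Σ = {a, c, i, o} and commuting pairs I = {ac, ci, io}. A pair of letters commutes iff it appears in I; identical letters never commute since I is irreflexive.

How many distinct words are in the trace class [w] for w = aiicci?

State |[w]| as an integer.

#0=a has no predecessor
#1=i depends on [0:a]
#2=i depends on [1:i]
#3=c has no predecessor
#4=c depends on [3:c]
#5=i depends on [2:i]
sources: [0:a, 3:c]
N(rest) = Σ N(rest − s) over sources s of rest; N(one piece) = 1:
  size 1 → [4]=1  [5]=1
  size 2 → [2,5]=1  [3,4]=1  [4,5]=2
  size 3 → [1,2,5]=1  [2,4,5]=3  [3,4,5]=3
  size 4 → [0,1,2,5]=1  [1,2,4,5]=4  [2,3,4,5]=6
  first=0(a) contributes 10
  first=3(c) contributes 5
|[w]| = 15

15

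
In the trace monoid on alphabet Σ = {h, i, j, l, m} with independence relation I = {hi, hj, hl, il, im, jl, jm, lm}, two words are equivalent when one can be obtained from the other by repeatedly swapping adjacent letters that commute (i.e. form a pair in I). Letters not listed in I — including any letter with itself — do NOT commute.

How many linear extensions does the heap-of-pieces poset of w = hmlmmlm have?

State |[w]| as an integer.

21

0(h) covers ∅
1(m) covers 0:h
2(l) covers ∅
3(m) covers 1:m
4(m) covers 3:m
5(l) covers 2:l
6(m) covers 4:m
floor of heap: 0:h, 2:l
completions by unplaced set U, small U first (add the entries for U minus each lowest piece of U):
  |U|=1: {5}:1  {6}:1
  |U|=2: {2,5}:1  {4,6}:1  {5,6}:2
  |U|=3: {2,5,6}:3  {3,4,6}:1  {4,5,6}:3
  |U|=4: {1,3,4,6}:1  {2,4,5,6}:6  {3,4,5,6}:4
  |U|=5: {0,1,3,4,6}:1  {1,3,4,5,6}:5  {2,3,4,5,6}:10
  start at 0(h): 15
  start at 2(l): 6
sum over floor = 21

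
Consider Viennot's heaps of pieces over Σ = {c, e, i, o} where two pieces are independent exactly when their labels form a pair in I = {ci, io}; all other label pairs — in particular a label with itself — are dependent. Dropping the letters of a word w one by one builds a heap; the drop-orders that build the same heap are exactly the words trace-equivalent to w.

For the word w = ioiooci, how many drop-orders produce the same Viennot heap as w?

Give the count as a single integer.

35

#0=i has no predecessor
#1=o has no predecessor
#2=i depends on [0:i]
#3=o depends on [1:o]
#4=o depends on [3:o]
#5=c depends on [4:o]
#6=i depends on [2:i]
sources: [0:i, 1:o]
N(rest) = Σ N(rest − s) over sources s of rest; N(one piece) = 1:
  size 1 → [5]=1  [6]=1
  size 2 → [2,6]=1  [4,5]=1  [5,6]=2
  size 3 → [0,2,6]=1  [2,5,6]=3  [3,4,5]=1  [4,5,6]=3
  size 4 → [0,2,5,6]=4  [1,3,4,5]=1  [2,4,5,6]=6  [3,4,5,6]=4
  size 5 → [0,2,4,5,6]=10  [1,3,4,5,6]=5  [2,3,4,5,6]=10
  first=0(i) contributes 15
  first=1(o) contributes 20
|[w]| = 35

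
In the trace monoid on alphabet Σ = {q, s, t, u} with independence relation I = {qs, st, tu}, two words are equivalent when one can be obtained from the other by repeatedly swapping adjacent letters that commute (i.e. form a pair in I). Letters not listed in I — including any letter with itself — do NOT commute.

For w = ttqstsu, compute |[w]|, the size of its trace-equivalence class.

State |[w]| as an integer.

#0=t has no predecessor
#1=t depends on [0:t]
#2=q depends on [1:t]
#3=s has no predecessor
#4=t depends on [2:q]
#5=s depends on [3:s]
#6=u depends on [2:q, 5:s]
sources: [0:t, 3:s]
N(rest) = Σ N(rest − s) over sources s of rest; N(one piece) = 1:
  size 1 → [4]=1  [6]=1
  size 2 → [4,6]=2  [5,6]=1
  size 3 → [2,4,6]=2  [3,5,6]=1  [4,5,6]=3
  size 4 → [1,2,4,6]=2  [2,4,5,6]=5  [3,4,5,6]=4
  size 5 → [0,1,2,4,6]=2  [1,2,4,5,6]=7  [2,3,4,5,6]=9
  first=0(t) contributes 16
  first=3(s) contributes 9
|[w]| = 25

25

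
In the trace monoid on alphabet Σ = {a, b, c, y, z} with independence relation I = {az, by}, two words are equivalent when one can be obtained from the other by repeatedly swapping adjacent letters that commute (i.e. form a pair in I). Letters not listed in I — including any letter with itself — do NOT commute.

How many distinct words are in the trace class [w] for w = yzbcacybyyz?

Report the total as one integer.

#0=y has no predecessor
#1=z depends on [0:y]
#2=b depends on [1:z]
#3=c depends on [2:b]
#4=a depends on [3:c]
#5=c depends on [4:a]
#6=y depends on [5:c]
#7=b depends on [5:c]
#8=y depends on [6:y]
#9=y depends on [8:y]
#10=z depends on [7:b, 9:y]
sources: [0:y]
N(rest) = Σ N(rest − s) over sources s of rest; N(one piece) = 1:
  size 1 → [10]=1
  size 2 → [7,10]=1  [9,10]=1
  size 3 → [7,9,10]=2  [8,9,10]=1
  size 4 → [6,8,9,10]=1  [7,8,9,10]=3
  size 5 → [6,7,8,9,10]=4
  size 6 → [5,6,7,8,9,10]=4
  size 7 → [4,5,6,7,8,9,10]=4
  size 8 → [3,4,5,6,7,8,9,10]=4
  size 9 → [2,3,4,5,6,7,8,9,10]=4
  first=0(y) contributes 4

4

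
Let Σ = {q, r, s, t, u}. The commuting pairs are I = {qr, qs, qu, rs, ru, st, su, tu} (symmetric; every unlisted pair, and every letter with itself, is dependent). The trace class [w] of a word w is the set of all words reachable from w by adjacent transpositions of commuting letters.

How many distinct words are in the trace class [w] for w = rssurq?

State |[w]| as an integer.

piece 0:r — minimal
piece 1:s — minimal
piece 2:s rests on {1:s}
piece 3:u — minimal
piece 4:r rests on {0:r}
piece 5:q — minimal
minimal pieces: {0:r, 1:s, 3:u, 5:q}
ways to finish when only these pieces remain (= sum over removing one remaining piece with nothing left below it):
  1 left: {2}→1  {3}→1  {4}→1  {5}→1
  2 left: {0,4}→1  {1,2}→1  {2,3}→2  {2,4}→2  {2,5}→2  {3,4}→2  {3,5}→2  {4,5}→2
  3 left: {0,2,4}→3  {0,3,4}→3  {0,4,5}→3  {1,2,3}→3  {1,2,4}→3  {1,2,5}→3  {2,3,4}→6  {2,3,5}→6  {2,4,5}→6  {3,4,5}→6
  4 left: {0,1,2,4}→6  {0,2,3,4}→12  {0,2,4,5}→12  {0,3,4,5}→12  {1,2,3,4}→12  {1,2,3,5}→12  {1,2,4,5}→12  {2,3,4,5}→24
  placing 0:r first → 60 extensions
  placing 1:s first → 60 extensions
  placing 3:u first → 30 extensions
  placing 5:q first → 30 extensions
total linear extensions = 180

180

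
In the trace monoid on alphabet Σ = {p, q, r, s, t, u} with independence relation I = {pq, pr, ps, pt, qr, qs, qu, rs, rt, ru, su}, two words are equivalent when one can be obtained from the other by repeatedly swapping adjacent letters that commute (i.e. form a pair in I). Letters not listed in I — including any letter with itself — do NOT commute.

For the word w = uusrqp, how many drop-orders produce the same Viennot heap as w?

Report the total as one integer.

#0=u has no predecessor
#1=u depends on [0:u]
#2=s has no predecessor
#3=r has no predecessor
#4=q has no predecessor
#5=p depends on [1:u]
sources: [0:u, 2:s, 3:r, 4:q]
N(rest) = Σ N(rest − s) over sources s of rest; N(one piece) = 1:
  size 1 → [2]=1  [3]=1  [4]=1  [5]=1
  size 2 → [1,5]=1  [2,3]=2  [2,4]=2  [2,5]=2  [3,4]=2  [3,5]=2  [4,5]=2
  size 3 → [0,1,5]=1  [1,2,5]=3  [1,3,5]=3  [1,4,5]=3  [2,3,4]=6  [2,3,5]=6  [2,4,5]=6  [3,4,5]=6
  size 4 → [0,1,2,5]=4  [0,1,3,5]=4  [0,1,4,5]=4  [1,2,3,5]=12  [1,2,4,5]=12  [1,3,4,5]=12  [2,3,4,5]=24
  first=0(u) contributes 60
  first=2(s) contributes 20
  first=3(r) contributes 20
  first=4(q) contributes 20
|[w]| = 120

120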